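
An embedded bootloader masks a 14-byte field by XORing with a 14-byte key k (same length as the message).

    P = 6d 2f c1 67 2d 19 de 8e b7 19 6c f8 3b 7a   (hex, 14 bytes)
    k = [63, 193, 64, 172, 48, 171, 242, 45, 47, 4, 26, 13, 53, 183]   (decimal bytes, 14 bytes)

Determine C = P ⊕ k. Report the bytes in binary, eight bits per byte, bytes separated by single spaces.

109 ^  63 =  82
 47 ^ 193 = 238
193 ^  64 = 129
103 ^ 172 = 203
 45 ^  48 =  29
 25 ^ 171 = 178
222 ^ 242 =  44
142 ^  45 = 163
183 ^  47 = 152
 25 ^   4 =  29
108 ^  26 = 118
248 ^  13 = 245
 59 ^  53 =  14
122 ^ 183 = 205

01010010 11101110 10000001 11001011 00011101 10110010 00101100 10100011 10011000 00011101 01110110 11110101 00001110 11001101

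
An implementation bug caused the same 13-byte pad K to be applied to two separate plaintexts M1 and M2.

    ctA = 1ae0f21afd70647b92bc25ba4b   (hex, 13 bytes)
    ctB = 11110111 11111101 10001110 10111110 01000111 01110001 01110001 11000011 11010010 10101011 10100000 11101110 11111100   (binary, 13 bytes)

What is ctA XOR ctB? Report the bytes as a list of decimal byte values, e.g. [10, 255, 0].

ctA ⊕ ctB = (M1 ⊕ K) ⊕ (M2 ⊕ K) = M1 ⊕ M2 — the shared key cancels under XOR.
byte 0:  26 ⊕ 247 = 237
byte 1: 224 ⊕ 253 =  29
byte 2: 242 ⊕ 142 = 124
byte 3:  26 ⊕ 190 = 164
byte 4: 253 ⊕  71 = 186
byte 5: 112 ⊕ 113 =   1
byte 6: 100 ⊕ 113 =  21
byte 7: 123 ⊕ 195 = 184
byte 8: 146 ⊕ 210 =  64
byte 9: 188 ⊕ 171 =  23
byte 10:  37 ⊕ 160 = 133
byte 11: 186 ⊕ 238 =  84
byte 12:  75 ⊕ 252 = 183

[237, 29, 124, 164, 186, 1, 21, 184, 64, 23, 133, 84, 183]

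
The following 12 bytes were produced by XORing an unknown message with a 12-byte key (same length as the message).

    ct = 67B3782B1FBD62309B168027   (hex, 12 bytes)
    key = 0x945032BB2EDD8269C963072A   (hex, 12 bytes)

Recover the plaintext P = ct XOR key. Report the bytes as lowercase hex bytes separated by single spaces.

f3 e3 4a 90 31 60 e0 59 52 75 87 0d

XOR is its own inverse, so applying the key byte-wise gives the result directly.
byte 0: 67 ^ 94 = f3
byte 1: b3 ^ 50 = e3
byte 2: 78 ^ 32 = 4a
byte 3: 2b ^ bb = 90
byte 4: 1f ^ 2e = 31
byte 5: bd ^ dd = 60
byte 6: 62 ^ 82 = e0
byte 7: 30 ^ 69 = 59
byte 8: 9b ^ c9 = 52
byte 9: 16 ^ 63 = 75
byte 10: 80 ^ 07 = 87
byte 11: 27 ^ 2a = 0d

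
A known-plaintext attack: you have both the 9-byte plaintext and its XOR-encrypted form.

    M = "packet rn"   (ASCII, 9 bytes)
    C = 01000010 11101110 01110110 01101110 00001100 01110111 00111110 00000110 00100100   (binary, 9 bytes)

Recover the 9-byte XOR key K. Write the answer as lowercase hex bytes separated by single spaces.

32 8f 15 05 69 03 1e 74 4a

Since C = M ⊕ K, XORing both sides with M gives K = M ⊕ C.
70 xor 42 = 32
61 xor ee = 8f
63 xor 76 = 15
6b xor 6e = 05
65 xor 0c = 69
74 xor 77 = 03
20 xor 3e = 1e
72 xor 06 = 74
6e xor 24 = 4a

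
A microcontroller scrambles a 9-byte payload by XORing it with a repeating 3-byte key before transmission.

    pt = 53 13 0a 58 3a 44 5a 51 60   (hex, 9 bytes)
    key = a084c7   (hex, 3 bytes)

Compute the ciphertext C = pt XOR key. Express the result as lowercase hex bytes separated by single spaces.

The 3-byte key repeats, so the effective keystream is a0 84 c7 a0 84 c7 a0 84 c7.
byte 0: 01010011 XOR 10100000 = 11110011
byte 1: 00010011 XOR 10000100 = 10010111
byte 2: 00001010 XOR 11000111 = 11001101
byte 3: 01011000 XOR 10100000 = 11111000
byte 4: 00111010 XOR 10000100 = 10111110
byte 5: 01000100 XOR 11000111 = 10000011
byte 6: 01011010 XOR 10100000 = 11111010
byte 7: 01010001 XOR 10000100 = 11010101
byte 8: 01100000 XOR 11000111 = 10100111

f3 97 cd f8 be 83 fa d5 a7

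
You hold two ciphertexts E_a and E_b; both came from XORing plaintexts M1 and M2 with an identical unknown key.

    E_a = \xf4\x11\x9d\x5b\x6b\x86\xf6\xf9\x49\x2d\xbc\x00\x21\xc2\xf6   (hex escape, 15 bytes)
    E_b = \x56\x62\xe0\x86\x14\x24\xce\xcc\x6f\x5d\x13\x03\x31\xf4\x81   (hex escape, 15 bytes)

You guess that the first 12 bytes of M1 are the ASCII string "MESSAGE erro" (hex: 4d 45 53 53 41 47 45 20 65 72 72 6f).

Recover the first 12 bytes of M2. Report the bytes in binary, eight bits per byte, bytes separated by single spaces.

11101111 00110110 00101110 10001110 00111110 11100101 01111101 00010101 01000011 00000010 11011101 01101100

First, E_a ⊕ E_b = (M1 ⊕ K) ⊕ (M2 ⊕ K) = M1 ⊕ M2, so the key drops out. Then M2 = (M1 ⊕ M2) ⊕ M1 over the first 12 bytes.
byte 0: (f4 xor 56) xor 4d = a2 xor 4d = ef
byte 1: (11 xor 62) xor 45 = 73 xor 45 = 36
byte 2: (9d xor e0) xor 53 = 7d xor 53 = 2e
byte 3: (5b xor 86) xor 53 = dd xor 53 = 8e
byte 4: (6b xor 14) xor 41 = 7f xor 41 = 3e
byte 5: (86 xor 24) xor 47 = a2 xor 47 = e5
byte 6: (f6 xor ce) xor 45 = 38 xor 45 = 7d
byte 7: (f9 xor cc) xor 20 = 35 xor 20 = 15
byte 8: (49 xor 6f) xor 65 = 26 xor 65 = 43
byte 9: (2d xor 5d) xor 72 = 70 xor 72 = 02
byte 10: (bc xor 13) xor 72 = af xor 72 = dd
byte 11: (00 xor 03) xor 6f = 03 xor 6f = 6c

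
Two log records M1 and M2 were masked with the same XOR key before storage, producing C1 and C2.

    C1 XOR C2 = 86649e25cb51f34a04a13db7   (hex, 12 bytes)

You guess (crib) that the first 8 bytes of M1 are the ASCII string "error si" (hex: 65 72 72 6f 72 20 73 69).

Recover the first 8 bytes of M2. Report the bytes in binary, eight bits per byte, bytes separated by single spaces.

11100011 00010110 11101100 01001010 10111001 01110001 10000000 00100011

Since C1 ⊕ C2 = M1 ⊕ M2, XORing with the guessed M1 bytes yields the corresponding M2 bytes: M2 = (C1 ⊕ C2) ⊕ M1.
byte 0: 86 ⊕ 65 = e3
byte 1: 64 ⊕ 72 = 16
byte 2: 9e ⊕ 72 = ec
byte 3: 25 ⊕ 6f = 4a
byte 4: cb ⊕ 72 = b9
byte 5: 51 ⊕ 20 = 71
byte 6: f3 ⊕ 73 = 80
byte 7: 4a ⊕ 69 = 23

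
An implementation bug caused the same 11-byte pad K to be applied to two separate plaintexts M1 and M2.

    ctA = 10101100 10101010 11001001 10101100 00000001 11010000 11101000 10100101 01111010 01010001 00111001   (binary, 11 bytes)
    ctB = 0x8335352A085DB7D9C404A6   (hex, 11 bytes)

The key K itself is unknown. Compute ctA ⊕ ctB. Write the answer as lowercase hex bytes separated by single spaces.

2f 9f fc 86 09 8d 5f 7c be 55 9f

ctA ⊕ ctB = (M1 ⊕ K) ⊕ (M2 ⊕ K) = M1 ⊕ M2 — the shared key cancels under XOR.
byte 0: ac XOR 83 = 2f
byte 1: aa XOR 35 = 9f
byte 2: c9 XOR 35 = fc
byte 3: ac XOR 2a = 86
byte 4: 01 XOR 08 = 09
byte 5: d0 XOR 5d = 8d
byte 6: e8 XOR b7 = 5f
byte 7: a5 XOR d9 = 7c
byte 8: 7a XOR c4 = be
byte 9: 51 XOR 04 = 55
byte 10: 39 XOR a6 = 9f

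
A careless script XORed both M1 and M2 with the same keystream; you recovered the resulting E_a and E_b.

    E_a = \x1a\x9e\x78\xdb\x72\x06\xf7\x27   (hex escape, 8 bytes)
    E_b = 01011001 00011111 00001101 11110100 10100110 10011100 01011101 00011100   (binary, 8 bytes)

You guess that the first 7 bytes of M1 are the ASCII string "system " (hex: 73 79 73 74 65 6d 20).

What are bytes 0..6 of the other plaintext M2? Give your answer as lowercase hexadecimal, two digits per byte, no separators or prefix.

30f8065bb1f78a

First, E_a ⊕ E_b = (M1 ⊕ K) ⊕ (M2 ⊕ K) = M1 ⊕ M2, so the key drops out. Then M2 = (M1 ⊕ M2) ⊕ M1 over the first 7 bytes.
byte 0: (1a xor 59) xor 73 = 43 xor 73 = 30
byte 1: (9e xor 1f) xor 79 = 81 xor 79 = f8
byte 2: (78 xor 0d) xor 73 = 75 xor 73 = 06
byte 3: (db xor f4) xor 74 = 2f xor 74 = 5b
byte 4: (72 xor a6) xor 65 = d4 xor 65 = b1
byte 5: (06 xor 9c) xor 6d = 9a xor 6d = f7
byte 6: (f7 xor 5d) xor 20 = aa xor 20 = 8a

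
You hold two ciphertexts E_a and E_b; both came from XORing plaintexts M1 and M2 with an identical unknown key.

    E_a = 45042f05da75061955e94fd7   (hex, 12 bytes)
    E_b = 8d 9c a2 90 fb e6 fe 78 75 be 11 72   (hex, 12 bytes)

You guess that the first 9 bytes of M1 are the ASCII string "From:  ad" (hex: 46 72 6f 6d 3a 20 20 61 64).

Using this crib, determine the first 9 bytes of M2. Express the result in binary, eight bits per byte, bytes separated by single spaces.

10001110 11101010 11100010 11111000 00011011 10110011 11011000 00000000 01000100

First, E_a ⊕ E_b = (M1 ⊕ K) ⊕ (M2 ⊕ K) = M1 ⊕ M2, so the key drops out. Then M2 = (M1 ⊕ M2) ⊕ M1 over the first 9 bytes.
byte 0: (45 ^ 8d) ^ 46 = c8 ^ 46 = 8e
byte 1: (04 ^ 9c) ^ 72 = 98 ^ 72 = ea
byte 2: (2f ^ a2) ^ 6f = 8d ^ 6f = e2
byte 3: (05 ^ 90) ^ 6d = 95 ^ 6d = f8
byte 4: (da ^ fb) ^ 3a = 21 ^ 3a = 1b
byte 5: (75 ^ e6) ^ 20 = 93 ^ 20 = b3
byte 6: (06 ^ fe) ^ 20 = f8 ^ 20 = d8
byte 7: (19 ^ 78) ^ 61 = 61 ^ 61 = 00
byte 8: (55 ^ 75) ^ 64 = 20 ^ 64 = 44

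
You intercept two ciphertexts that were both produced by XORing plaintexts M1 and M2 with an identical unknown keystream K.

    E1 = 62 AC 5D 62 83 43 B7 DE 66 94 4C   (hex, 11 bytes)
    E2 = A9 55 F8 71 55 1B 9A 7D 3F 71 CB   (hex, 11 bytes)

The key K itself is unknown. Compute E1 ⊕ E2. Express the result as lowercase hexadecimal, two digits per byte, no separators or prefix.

cbf9a513d6582da359e587

E1 ⊕ E2 = (M1 ⊕ K) ⊕ (M2 ⊕ K) = M1 ⊕ M2 — the shared key cancels under XOR.
62 ^ a9 = cb
ac ^ 55 = f9
5d ^ f8 = a5
62 ^ 71 = 13
83 ^ 55 = d6
43 ^ 1b = 58
b7 ^ 9a = 2d
de ^ 7d = a3
66 ^ 3f = 59
94 ^ 71 = e5
4c ^ cb = 87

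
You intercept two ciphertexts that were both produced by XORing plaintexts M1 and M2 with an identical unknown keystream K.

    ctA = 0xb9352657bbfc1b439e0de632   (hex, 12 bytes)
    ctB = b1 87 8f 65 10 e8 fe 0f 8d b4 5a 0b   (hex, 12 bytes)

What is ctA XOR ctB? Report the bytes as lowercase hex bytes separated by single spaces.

ctA ⊕ ctB = (M1 ⊕ K) ⊕ (M2 ⊕ K) = M1 ⊕ M2 — the shared key cancels under XOR.
byte 0: b9 ^ b1 = 08
byte 1: 35 ^ 87 = b2
byte 2: 26 ^ 8f = a9
byte 3: 57 ^ 65 = 32
byte 4: bb ^ 10 = ab
byte 5: fc ^ e8 = 14
byte 6: 1b ^ fe = e5
byte 7: 43 ^ 0f = 4c
byte 8: 9e ^ 8d = 13
byte 9: 0d ^ b4 = b9
byte 10: e6 ^ 5a = bc
byte 11: 32 ^ 0b = 39

08 b2 a9 32 ab 14 e5 4c 13 b9 bc 39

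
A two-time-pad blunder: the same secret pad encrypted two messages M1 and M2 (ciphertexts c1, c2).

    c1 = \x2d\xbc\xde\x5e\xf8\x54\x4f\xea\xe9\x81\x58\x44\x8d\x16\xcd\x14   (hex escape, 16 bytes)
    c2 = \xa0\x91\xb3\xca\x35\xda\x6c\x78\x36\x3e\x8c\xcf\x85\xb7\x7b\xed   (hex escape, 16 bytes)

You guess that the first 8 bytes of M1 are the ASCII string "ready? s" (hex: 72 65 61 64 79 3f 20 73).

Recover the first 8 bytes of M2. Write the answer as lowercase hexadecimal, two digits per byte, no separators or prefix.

First, c1 ⊕ c2 = (M1 ⊕ K) ⊕ (M2 ⊕ K) = M1 ⊕ M2, so the key drops out. Then M2 = (M1 ⊕ M2) ⊕ M1 over the first 8 bytes.
byte 0: (2d XOR a0) XOR 72 = 8d XOR 72 = ff
byte 1: (bc XOR 91) XOR 65 = 2d XOR 65 = 48
byte 2: (de XOR b3) XOR 61 = 6d XOR 61 = 0c
byte 3: (5e XOR ca) XOR 64 = 94 XOR 64 = f0
byte 4: (f8 XOR 35) XOR 79 = cd XOR 79 = b4
byte 5: (54 XOR da) XOR 3f = 8e XOR 3f = b1
byte 6: (4f XOR 6c) XOR 20 = 23 XOR 20 = 03
byte 7: (ea XOR 78) XOR 73 = 92 XOR 73 = e1

ff480cf0b4b103e1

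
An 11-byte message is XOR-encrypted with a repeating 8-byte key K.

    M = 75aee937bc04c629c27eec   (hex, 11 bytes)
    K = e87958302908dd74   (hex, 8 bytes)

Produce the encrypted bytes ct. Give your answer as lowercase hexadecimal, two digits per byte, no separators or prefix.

9dd7b107950c1b5d2a07b4

The 8-byte key repeats, so the effective keystream is e8 79 58 30 29 08 dd 74 e8 79 58.
byte 0: 01110101 XOR 11101000 = 10011101
byte 1: 10101110 XOR 01111001 = 11010111
byte 2: 11101001 XOR 01011000 = 10110001
byte 3: 00110111 XOR 00110000 = 00000111
byte 4: 10111100 XOR 00101001 = 10010101
byte 5: 00000100 XOR 00001000 = 00001100
byte 6: 11000110 XOR 11011101 = 00011011
byte 7: 00101001 XOR 01110100 = 01011101
byte 8: 11000010 XOR 11101000 = 00101010
byte 9: 01111110 XOR 01111001 = 00000111
byte 10: 11101100 XOR 01011000 = 10110100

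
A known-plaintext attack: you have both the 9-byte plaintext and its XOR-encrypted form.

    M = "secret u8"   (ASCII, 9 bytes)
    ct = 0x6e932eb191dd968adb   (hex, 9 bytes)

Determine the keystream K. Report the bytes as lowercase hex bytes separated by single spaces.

Since ct = M ⊕ K, XORing both sides with M gives K = M ⊕ ct.
byte 0: 73 xor 6e = 1d
byte 1: 65 xor 93 = f6
byte 2: 63 xor 2e = 4d
byte 3: 72 xor b1 = c3
byte 4: 65 xor 91 = f4
byte 5: 74 xor dd = a9
byte 6: 20 xor 96 = b6
byte 7: 75 xor 8a = ff
byte 8: 38 xor db = e3

1d f6 4d c3 f4 a9 b6 ff e3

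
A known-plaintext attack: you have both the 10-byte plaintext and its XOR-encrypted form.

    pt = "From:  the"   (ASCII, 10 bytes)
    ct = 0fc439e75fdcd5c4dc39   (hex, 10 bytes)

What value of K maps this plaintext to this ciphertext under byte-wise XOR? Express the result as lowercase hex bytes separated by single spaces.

49 b6 56 8a 65 fc f5 b0 b4 5c

Since ct = pt ⊕ K, XORing both sides with pt gives K = pt ⊕ ct.
46 xor 0f = 49
72 xor c4 = b6
6f xor 39 = 56
6d xor e7 = 8a
3a xor 5f = 65
20 xor dc = fc
20 xor d5 = f5
74 xor c4 = b0
68 xor dc = b4
65 xor 39 = 5c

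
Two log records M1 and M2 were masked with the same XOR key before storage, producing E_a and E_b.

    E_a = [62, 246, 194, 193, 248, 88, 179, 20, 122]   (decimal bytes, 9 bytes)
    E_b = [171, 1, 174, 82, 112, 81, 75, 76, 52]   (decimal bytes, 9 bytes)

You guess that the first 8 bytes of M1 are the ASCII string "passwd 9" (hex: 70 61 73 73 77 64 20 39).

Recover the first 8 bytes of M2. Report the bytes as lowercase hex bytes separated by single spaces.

First, E_a ⊕ E_b = (M1 ⊕ K) ⊕ (M2 ⊕ K) = M1 ⊕ M2, so the key drops out. Then M2 = (M1 ⊕ M2) ⊕ M1 over the first 8 bytes.
byte 0: (3e XOR ab) XOR 70 = 95 XOR 70 = e5
byte 1: (f6 XOR 01) XOR 61 = f7 XOR 61 = 96
byte 2: (c2 XOR ae) XOR 73 = 6c XOR 73 = 1f
byte 3: (c1 XOR 52) XOR 73 = 93 XOR 73 = e0
byte 4: (f8 XOR 70) XOR 77 = 88 XOR 77 = ff
byte 5: (58 XOR 51) XOR 64 = 09 XOR 64 = 6d
byte 6: (b3 XOR 4b) XOR 20 = f8 XOR 20 = d8
byte 7: (14 XOR 4c) XOR 39 = 58 XOR 39 = 61

e5 96 1f e0 ff 6d d8 61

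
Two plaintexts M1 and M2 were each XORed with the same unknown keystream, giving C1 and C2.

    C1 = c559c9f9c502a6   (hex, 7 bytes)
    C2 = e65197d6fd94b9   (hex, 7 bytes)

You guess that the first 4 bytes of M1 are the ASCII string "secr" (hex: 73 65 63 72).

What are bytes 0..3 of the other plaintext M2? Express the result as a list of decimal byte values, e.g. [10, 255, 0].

[80, 109, 61, 93]

First, C1 ⊕ C2 = (M1 ⊕ K) ⊕ (M2 ⊕ K) = M1 ⊕ M2, so the key drops out. Then M2 = (M1 ⊕ M2) ⊕ M1 over the first 4 bytes.
byte 0: (c5 ^ e6) ^ 73 = 23 ^ 73 = 50
byte 1: (59 ^ 51) ^ 65 = 08 ^ 65 = 6d
byte 2: (c9 ^ 97) ^ 63 = 5e ^ 63 = 3d
byte 3: (f9 ^ d6) ^ 72 = 2f ^ 72 = 5d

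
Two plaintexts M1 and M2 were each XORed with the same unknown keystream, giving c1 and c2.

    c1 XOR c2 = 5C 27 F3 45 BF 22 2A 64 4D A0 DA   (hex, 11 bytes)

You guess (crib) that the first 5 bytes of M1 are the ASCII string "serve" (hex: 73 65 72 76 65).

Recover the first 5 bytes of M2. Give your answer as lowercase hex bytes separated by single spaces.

Since c1 ⊕ c2 = M1 ⊕ M2, XORing with the guessed M1 bytes yields the corresponding M2 bytes: M2 = (c1 ⊕ c2) ⊕ M1.
5c XOR 73 = 2f
27 XOR 65 = 42
f3 XOR 72 = 81
45 XOR 76 = 33
bf XOR 65 = da

2f 42 81 33 da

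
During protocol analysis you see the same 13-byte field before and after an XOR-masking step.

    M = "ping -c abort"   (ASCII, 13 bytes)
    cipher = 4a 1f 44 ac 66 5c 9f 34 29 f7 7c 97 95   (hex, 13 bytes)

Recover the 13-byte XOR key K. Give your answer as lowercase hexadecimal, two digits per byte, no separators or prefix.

Since cipher = M ⊕ K, XORing both sides with M gives K = M ⊕ cipher.
70 ^ 4a = 3a
69 ^ 1f = 76
6e ^ 44 = 2a
67 ^ ac = cb
20 ^ 66 = 46
2d ^ 5c = 71
63 ^ 9f = fc
20 ^ 34 = 14
61 ^ 29 = 48
62 ^ f7 = 95
6f ^ 7c = 13
72 ^ 97 = e5
74 ^ 95 = e1

3a762acb4671fc14489513e5e1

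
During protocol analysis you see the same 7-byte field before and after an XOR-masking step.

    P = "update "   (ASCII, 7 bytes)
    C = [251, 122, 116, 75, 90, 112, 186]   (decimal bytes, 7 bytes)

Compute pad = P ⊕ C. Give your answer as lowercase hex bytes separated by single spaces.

Since C = P ⊕ pad, XORing both sides with P gives pad = P ⊕ C.
75 xor fb = 8e
70 xor 7a = 0a
64 xor 74 = 10
61 xor 4b = 2a
74 xor 5a = 2e
65 xor 70 = 15
20 xor ba = 9a

8e 0a 10 2a 2e 15 9a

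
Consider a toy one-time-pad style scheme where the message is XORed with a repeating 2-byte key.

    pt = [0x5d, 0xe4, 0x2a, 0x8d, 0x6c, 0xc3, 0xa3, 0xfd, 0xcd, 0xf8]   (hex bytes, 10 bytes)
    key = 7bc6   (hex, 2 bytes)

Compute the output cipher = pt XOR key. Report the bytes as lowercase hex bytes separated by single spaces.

26 22 51 4b 17 05 d8 3b b6 3e

The 2-byte key repeats, so the effective keystream is 7b c6 7b c6 7b c6 7b c6 7b c6.
byte 0: 5d ⊕ 7b = 26
byte 1: e4 ⊕ c6 = 22
byte 2: 2a ⊕ 7b = 51
byte 3: 8d ⊕ c6 = 4b
byte 4: 6c ⊕ 7b = 17
byte 5: c3 ⊕ c6 = 05
byte 6: a3 ⊕ 7b = d8
byte 7: fd ⊕ c6 = 3b
byte 8: cd ⊕ 7b = b6
byte 9: f8 ⊕ c6 = 3e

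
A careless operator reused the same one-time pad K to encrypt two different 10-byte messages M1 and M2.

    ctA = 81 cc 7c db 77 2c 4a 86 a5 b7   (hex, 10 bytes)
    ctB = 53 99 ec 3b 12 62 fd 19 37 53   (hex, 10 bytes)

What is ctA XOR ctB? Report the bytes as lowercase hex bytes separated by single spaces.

d2 55 90 e0 65 4e b7 9f 92 e4

ctA ⊕ ctB = (M1 ⊕ K) ⊕ (M2 ⊕ K) = M1 ⊕ M2 — the shared key cancels under XOR.
10000001 ^ 01010011 = 11010010
11001100 ^ 10011001 = 01010101
01111100 ^ 11101100 = 10010000
11011011 ^ 00111011 = 11100000
01110111 ^ 00010010 = 01100101
00101100 ^ 01100010 = 01001110
01001010 ^ 11111101 = 10110111
10000110 ^ 00011001 = 10011111
10100101 ^ 00110111 = 10010010
10110111 ^ 01010011 = 11100100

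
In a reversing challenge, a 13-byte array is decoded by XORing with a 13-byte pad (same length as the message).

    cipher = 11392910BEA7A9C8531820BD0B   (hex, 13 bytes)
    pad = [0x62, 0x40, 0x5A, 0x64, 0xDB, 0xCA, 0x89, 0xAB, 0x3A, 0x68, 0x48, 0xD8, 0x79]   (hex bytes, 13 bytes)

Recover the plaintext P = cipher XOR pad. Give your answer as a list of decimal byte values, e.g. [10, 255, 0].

byte 0: 00010001 ⊕ 01100010 = 01110011
byte 1: 00111001 ⊕ 01000000 = 01111001
byte 2: 00101001 ⊕ 01011010 = 01110011
byte 3: 00010000 ⊕ 01100100 = 01110100
byte 4: 10111110 ⊕ 11011011 = 01100101
byte 5: 10100111 ⊕ 11001010 = 01101101
byte 6: 10101001 ⊕ 10001001 = 00100000
byte 7: 11001000 ⊕ 10101011 = 01100011
byte 8: 01010011 ⊕ 00111010 = 01101001
byte 9: 00011000 ⊕ 01101000 = 01110000
byte 10: 00100000 ⊕ 01001000 = 01101000
byte 11: 10111101 ⊕ 11011000 = 01100101
byte 12: 00001011 ⊕ 01111001 = 01110010

[115, 121, 115, 116, 101, 109, 32, 99, 105, 112, 104, 101, 114]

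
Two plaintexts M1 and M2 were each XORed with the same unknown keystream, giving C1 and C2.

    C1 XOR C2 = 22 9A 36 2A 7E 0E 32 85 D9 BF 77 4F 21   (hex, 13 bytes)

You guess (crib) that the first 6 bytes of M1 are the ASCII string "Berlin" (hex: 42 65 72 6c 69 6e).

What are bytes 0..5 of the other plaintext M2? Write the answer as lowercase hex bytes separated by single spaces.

60 ff 44 46 17 60

Since C1 ⊕ C2 = M1 ⊕ M2, XORing with the guessed M1 bytes yields the corresponding M2 bytes: M2 = (C1 ⊕ C2) ⊕ M1.
byte 0: 22 xor 42 = 60
byte 1: 9a xor 65 = ff
byte 2: 36 xor 72 = 44
byte 3: 2a xor 6c = 46
byte 4: 7e xor 69 = 17
byte 5: 0e xor 6e = 60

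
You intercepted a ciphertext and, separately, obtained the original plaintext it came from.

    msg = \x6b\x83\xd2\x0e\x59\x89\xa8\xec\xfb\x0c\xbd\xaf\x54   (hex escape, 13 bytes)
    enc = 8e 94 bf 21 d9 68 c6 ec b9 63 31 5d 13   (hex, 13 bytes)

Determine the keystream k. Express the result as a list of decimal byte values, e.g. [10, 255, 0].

Since enc = msg ⊕ k, XORing both sides with msg gives k = msg ⊕ enc.
byte 0: 6b ^ 8e = e5
byte 1: 83 ^ 94 = 17
byte 2: d2 ^ bf = 6d
byte 3: 0e ^ 21 = 2f
byte 4: 59 ^ d9 = 80
byte 5: 89 ^ 68 = e1
byte 6: a8 ^ c6 = 6e
byte 7: ec ^ ec = 00
byte 8: fb ^ b9 = 42
byte 9: 0c ^ 63 = 6f
byte 10: bd ^ 31 = 8c
byte 11: af ^ 5d = f2
byte 12: 54 ^ 13 = 47

[229, 23, 109, 47, 128, 225, 110, 0, 66, 111, 140, 242, 71]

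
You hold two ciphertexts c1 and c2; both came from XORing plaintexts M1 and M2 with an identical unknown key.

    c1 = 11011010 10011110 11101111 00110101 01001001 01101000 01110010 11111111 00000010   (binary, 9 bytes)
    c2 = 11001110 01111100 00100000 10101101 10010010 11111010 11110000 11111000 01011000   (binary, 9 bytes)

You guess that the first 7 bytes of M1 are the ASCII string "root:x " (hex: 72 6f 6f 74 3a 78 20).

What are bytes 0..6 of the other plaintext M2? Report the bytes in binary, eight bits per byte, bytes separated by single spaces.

First, c1 ⊕ c2 = (M1 ⊕ K) ⊕ (M2 ⊕ K) = M1 ⊕ M2, so the key drops out. Then M2 = (M1 ⊕ M2) ⊕ M1 over the first 7 bytes.
byte 0: (da XOR ce) XOR 72 = 14 XOR 72 = 66
byte 1: (9e XOR 7c) XOR 6f = e2 XOR 6f = 8d
byte 2: (ef XOR 20) XOR 6f = cf XOR 6f = a0
byte 3: (35 XOR ad) XOR 74 = 98 XOR 74 = ec
byte 4: (49 XOR 92) XOR 3a = db XOR 3a = e1
byte 5: (68 XOR fa) XOR 78 = 92 XOR 78 = ea
byte 6: (72 XOR f0) XOR 20 = 82 XOR 20 = a2

01100110 10001101 10100000 11101100 11100001 11101010 10100010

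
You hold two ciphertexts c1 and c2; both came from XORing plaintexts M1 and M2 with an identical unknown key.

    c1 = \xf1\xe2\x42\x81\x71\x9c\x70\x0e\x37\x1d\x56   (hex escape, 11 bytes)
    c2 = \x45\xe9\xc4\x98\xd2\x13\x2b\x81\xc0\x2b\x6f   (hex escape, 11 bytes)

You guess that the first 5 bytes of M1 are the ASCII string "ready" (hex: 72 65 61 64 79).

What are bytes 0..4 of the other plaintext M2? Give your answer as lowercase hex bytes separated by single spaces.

First, c1 ⊕ c2 = (M1 ⊕ K) ⊕ (M2 ⊕ K) = M1 ⊕ M2, so the key drops out. Then M2 = (M1 ⊕ M2) ⊕ M1 over the first 5 bytes.
byte 0: (f1 ^ 45) ^ 72 = b4 ^ 72 = c6
byte 1: (e2 ^ e9) ^ 65 = 0b ^ 65 = 6e
byte 2: (42 ^ c4) ^ 61 = 86 ^ 61 = e7
byte 3: (81 ^ 98) ^ 64 = 19 ^ 64 = 7d
byte 4: (71 ^ d2) ^ 79 = a3 ^ 79 = da

c6 6e e7 7d da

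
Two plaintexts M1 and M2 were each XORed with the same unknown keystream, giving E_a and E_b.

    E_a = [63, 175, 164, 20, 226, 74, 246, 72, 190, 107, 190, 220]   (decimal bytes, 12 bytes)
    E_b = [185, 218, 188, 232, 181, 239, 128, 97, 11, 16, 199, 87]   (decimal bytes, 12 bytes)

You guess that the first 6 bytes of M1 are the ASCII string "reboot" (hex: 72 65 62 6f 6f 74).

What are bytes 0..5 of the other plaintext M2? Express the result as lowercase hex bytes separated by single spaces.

f4 10 7a 93 38 d1

First, E_a ⊕ E_b = (M1 ⊕ K) ⊕ (M2 ⊕ K) = M1 ⊕ M2, so the key drops out. Then M2 = (M1 ⊕ M2) ⊕ M1 over the first 6 bytes.
byte 0: (3f xor b9) xor 72 = 86 xor 72 = f4
byte 1: (af xor da) xor 65 = 75 xor 65 = 10
byte 2: (a4 xor bc) xor 62 = 18 xor 62 = 7a
byte 3: (14 xor e8) xor 6f = fc xor 6f = 93
byte 4: (e2 xor b5) xor 6f = 57 xor 6f = 38
byte 5: (4a xor ef) xor 74 = a5 xor 74 = d1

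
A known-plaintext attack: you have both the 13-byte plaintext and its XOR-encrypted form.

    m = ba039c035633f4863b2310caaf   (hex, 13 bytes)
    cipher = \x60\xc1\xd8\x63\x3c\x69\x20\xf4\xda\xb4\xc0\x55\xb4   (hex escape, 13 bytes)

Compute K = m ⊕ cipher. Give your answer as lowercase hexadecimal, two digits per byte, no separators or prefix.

Since cipher = m ⊕ K, XORing both sides with m gives K = m ⊕ cipher.
ba xor 60 = da
03 xor c1 = c2
9c xor d8 = 44
03 xor 63 = 60
56 xor 3c = 6a
33 xor 69 = 5a
f4 xor 20 = d4
86 xor f4 = 72
3b xor da = e1
23 xor b4 = 97
10 xor c0 = d0
ca xor 55 = 9f
af xor b4 = 1b

dac244606a5ad472e197d09f1b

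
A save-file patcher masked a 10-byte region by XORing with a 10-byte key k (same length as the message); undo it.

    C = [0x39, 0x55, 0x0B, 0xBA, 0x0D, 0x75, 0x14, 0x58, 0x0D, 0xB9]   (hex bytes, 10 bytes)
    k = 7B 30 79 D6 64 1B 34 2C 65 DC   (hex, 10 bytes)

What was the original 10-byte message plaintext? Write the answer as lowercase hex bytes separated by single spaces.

42 65 72 6c 69 6e 20 74 68 65

XOR is its own inverse, so applying the key byte-wise gives the result directly.
00111001 xor 01111011 = 01000010
01010101 xor 00110000 = 01100101
00001011 xor 01111001 = 01110010
10111010 xor 11010110 = 01101100
00001101 xor 01100100 = 01101001
01110101 xor 00011011 = 01101110
00010100 xor 00110100 = 00100000
01011000 xor 00101100 = 01110100
00001101 xor 01100101 = 01101000
10111001 xor 11011100 = 01100101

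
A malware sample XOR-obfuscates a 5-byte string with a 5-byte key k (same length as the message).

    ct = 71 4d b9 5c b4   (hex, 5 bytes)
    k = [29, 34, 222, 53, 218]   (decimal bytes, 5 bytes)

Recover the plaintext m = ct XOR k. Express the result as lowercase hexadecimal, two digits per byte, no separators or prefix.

XOR is its own inverse, so applying the key byte-wise gives the result directly.
71 ^ 1d = 6c
4d ^ 22 = 6f
b9 ^ de = 67
5c ^ 35 = 69
b4 ^ da = 6e

6c6f67696e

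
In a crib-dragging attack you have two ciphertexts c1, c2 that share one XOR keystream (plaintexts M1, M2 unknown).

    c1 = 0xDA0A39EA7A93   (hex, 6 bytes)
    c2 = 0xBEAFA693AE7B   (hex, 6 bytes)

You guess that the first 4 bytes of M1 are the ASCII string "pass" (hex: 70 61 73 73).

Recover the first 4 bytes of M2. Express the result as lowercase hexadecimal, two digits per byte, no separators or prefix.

First, c1 ⊕ c2 = (M1 ⊕ K) ⊕ (M2 ⊕ K) = M1 ⊕ M2, so the key drops out. Then M2 = (M1 ⊕ M2) ⊕ M1 over the first 4 bytes.
byte 0: (da ⊕ be) ⊕ 70 = 64 ⊕ 70 = 14
byte 1: (0a ⊕ af) ⊕ 61 = a5 ⊕ 61 = c4
byte 2: (39 ⊕ a6) ⊕ 73 = 9f ⊕ 73 = ec
byte 3: (ea ⊕ 93) ⊕ 73 = 79 ⊕ 73 = 0a

14c4ec0a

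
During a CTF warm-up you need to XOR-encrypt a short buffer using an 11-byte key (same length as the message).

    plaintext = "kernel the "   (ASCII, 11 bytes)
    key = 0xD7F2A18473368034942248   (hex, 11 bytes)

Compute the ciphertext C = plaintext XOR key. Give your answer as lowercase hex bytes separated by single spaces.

bc 97 d3 ea 16 5a a0 40 fc 47 68

01101011 ^ 11010111 = 10111100
01100101 ^ 11110010 = 10010111
01110010 ^ 10100001 = 11010011
01101110 ^ 10000100 = 11101010
01100101 ^ 01110011 = 00010110
01101100 ^ 00110110 = 01011010
00100000 ^ 10000000 = 10100000
01110100 ^ 00110100 = 01000000
01101000 ^ 10010100 = 11111100
01100101 ^ 00100010 = 01000111
00100000 ^ 01001000 = 01101000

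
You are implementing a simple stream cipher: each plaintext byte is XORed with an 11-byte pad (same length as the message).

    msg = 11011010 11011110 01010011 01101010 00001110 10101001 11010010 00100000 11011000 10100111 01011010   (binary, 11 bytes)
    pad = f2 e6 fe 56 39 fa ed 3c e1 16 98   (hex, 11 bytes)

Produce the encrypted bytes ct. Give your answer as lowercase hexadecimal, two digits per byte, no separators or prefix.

2838ad3c37533f1c39b1c2

XOR is its own inverse, so applying the key byte-wise gives the result directly.
11011010 ^ 11110010 = 00101000
11011110 ^ 11100110 = 00111000
01010011 ^ 11111110 = 10101101
01101010 ^ 01010110 = 00111100
00001110 ^ 00111001 = 00110111
10101001 ^ 11111010 = 01010011
11010010 ^ 11101101 = 00111111
00100000 ^ 00111100 = 00011100
11011000 ^ 11100001 = 00111001
10100111 ^ 00010110 = 10110001
01011010 ^ 10011000 = 11000010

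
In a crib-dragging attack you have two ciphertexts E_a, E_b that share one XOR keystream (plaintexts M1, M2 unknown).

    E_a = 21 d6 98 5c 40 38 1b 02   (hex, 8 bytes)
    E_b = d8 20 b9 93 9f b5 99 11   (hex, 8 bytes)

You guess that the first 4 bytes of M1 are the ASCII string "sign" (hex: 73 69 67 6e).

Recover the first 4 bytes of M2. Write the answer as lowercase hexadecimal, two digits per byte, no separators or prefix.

8a9f46a1

First, E_a ⊕ E_b = (M1 ⊕ K) ⊕ (M2 ⊕ K) = M1 ⊕ M2, so the key drops out. Then M2 = (M1 ⊕ M2) ⊕ M1 over the first 4 bytes.
byte 0: (21 XOR d8) XOR 73 = f9 XOR 73 = 8a
byte 1: (d6 XOR 20) XOR 69 = f6 XOR 69 = 9f
byte 2: (98 XOR b9) XOR 67 = 21 XOR 67 = 46
byte 3: (5c XOR 93) XOR 6e = cf XOR 6e = a1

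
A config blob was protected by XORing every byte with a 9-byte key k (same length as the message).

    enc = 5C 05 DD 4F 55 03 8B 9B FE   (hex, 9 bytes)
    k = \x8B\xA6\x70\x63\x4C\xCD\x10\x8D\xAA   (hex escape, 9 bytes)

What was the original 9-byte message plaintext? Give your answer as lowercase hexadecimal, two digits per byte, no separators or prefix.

5c ⊕ 8b = d7
05 ⊕ a6 = a3
dd ⊕ 70 = ad
4f ⊕ 63 = 2c
55 ⊕ 4c = 19
03 ⊕ cd = ce
8b ⊕ 10 = 9b
9b ⊕ 8d = 16
fe ⊕ aa = 54

d7a3ad2c19ce9b1654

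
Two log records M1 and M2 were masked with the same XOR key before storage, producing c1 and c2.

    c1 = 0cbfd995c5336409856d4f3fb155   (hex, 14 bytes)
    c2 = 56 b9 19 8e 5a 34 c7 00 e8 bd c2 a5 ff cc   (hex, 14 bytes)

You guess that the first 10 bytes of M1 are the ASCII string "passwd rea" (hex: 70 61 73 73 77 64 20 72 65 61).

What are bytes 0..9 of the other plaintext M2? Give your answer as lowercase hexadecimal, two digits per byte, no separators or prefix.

First, c1 ⊕ c2 = (M1 ⊕ K) ⊕ (M2 ⊕ K) = M1 ⊕ M2, so the key drops out. Then M2 = (M1 ⊕ M2) ⊕ M1 over the first 10 bytes.
byte 0: (0c XOR 56) XOR 70 = 5a XOR 70 = 2a
byte 1: (bf XOR b9) XOR 61 = 06 XOR 61 = 67
byte 2: (d9 XOR 19) XOR 73 = c0 XOR 73 = b3
byte 3: (95 XOR 8e) XOR 73 = 1b XOR 73 = 68
byte 4: (c5 XOR 5a) XOR 77 = 9f XOR 77 = e8
byte 5: (33 XOR 34) XOR 64 = 07 XOR 64 = 63
byte 6: (64 XOR c7) XOR 20 = a3 XOR 20 = 83
byte 7: (09 XOR 00) XOR 72 = 09 XOR 72 = 7b
byte 8: (85 XOR e8) XOR 65 = 6d XOR 65 = 08
byte 9: (6d XOR bd) XOR 61 = d0 XOR 61 = b1

2a67b368e863837b08b1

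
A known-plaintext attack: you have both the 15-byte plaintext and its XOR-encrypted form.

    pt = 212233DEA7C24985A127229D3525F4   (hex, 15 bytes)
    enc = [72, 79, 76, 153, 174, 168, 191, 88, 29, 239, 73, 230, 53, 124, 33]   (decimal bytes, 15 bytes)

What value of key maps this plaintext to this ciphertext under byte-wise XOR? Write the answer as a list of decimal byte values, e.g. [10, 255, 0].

Since enc = pt ⊕ key, XORing both sides with pt gives key = pt ⊕ enc.
21 ^ 48 = 69
22 ^ 4f = 6d
33 ^ 4c = 7f
de ^ 99 = 47
a7 ^ ae = 09
c2 ^ a8 = 6a
49 ^ bf = f6
85 ^ 58 = dd
a1 ^ 1d = bc
27 ^ ef = c8
22 ^ 49 = 6b
9d ^ e6 = 7b
35 ^ 35 = 00
25 ^ 7c = 59
f4 ^ 21 = d5

[105, 109, 127, 71, 9, 106, 246, 221, 188, 200, 107, 123, 0, 89, 213]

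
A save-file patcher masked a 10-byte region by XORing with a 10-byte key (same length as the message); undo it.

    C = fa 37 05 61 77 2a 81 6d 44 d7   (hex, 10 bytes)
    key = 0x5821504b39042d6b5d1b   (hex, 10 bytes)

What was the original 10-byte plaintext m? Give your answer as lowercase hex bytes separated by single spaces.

a2 16 55 2a 4e 2e ac 06 19 cc

fa xor 58 = a2
37 xor 21 = 16
05 xor 50 = 55
61 xor 4b = 2a
77 xor 39 = 4e
2a xor 04 = 2e
81 xor 2d = ac
6d xor 6b = 06
44 xor 5d = 19
d7 xor 1b = cc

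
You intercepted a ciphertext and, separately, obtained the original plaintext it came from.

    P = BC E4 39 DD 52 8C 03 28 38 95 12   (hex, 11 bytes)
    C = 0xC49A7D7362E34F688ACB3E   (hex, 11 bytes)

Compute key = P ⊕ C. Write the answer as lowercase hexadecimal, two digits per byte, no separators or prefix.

787e44ae306f4c40b25e2c

Since C = P ⊕ key, XORing both sides with P gives key = P ⊕ C.
bc ⊕ c4 = 78
e4 ⊕ 9a = 7e
39 ⊕ 7d = 44
dd ⊕ 73 = ae
52 ⊕ 62 = 30
8c ⊕ e3 = 6f
03 ⊕ 4f = 4c
28 ⊕ 68 = 40
38 ⊕ 8a = b2
95 ⊕ cb = 5e
12 ⊕ 3e = 2c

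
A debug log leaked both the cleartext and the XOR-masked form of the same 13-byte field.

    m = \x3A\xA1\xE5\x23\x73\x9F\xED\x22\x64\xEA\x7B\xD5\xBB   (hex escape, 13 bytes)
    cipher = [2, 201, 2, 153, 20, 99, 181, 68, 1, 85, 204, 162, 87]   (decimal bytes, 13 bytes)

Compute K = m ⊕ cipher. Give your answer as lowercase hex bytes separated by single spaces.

Since cipher = m ⊕ K, XORing both sides with m gives K = m ⊕ cipher.
 58 ^   2 =  56
161 ^ 201 = 104
229 ^   2 = 231
 35 ^ 153 = 186
115 ^  20 = 103
159 ^  99 = 252
237 ^ 181 =  88
 34 ^  68 = 102
100 ^   1 = 101
234 ^  85 = 191
123 ^ 204 = 183
213 ^ 162 = 119
187 ^  87 = 236

38 68 e7 ba 67 fc 58 66 65 bf b7 77 ec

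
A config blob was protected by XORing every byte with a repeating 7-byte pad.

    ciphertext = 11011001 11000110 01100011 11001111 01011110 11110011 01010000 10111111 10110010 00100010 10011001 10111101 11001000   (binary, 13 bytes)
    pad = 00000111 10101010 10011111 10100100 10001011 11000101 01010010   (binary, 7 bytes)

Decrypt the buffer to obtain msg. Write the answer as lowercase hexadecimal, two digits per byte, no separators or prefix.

The 7-byte key repeats, so the effective keystream is 07 aa 9f a4 8b c5 52 07 aa 9f a4 8b c5.
byte 0: d9 XOR 07 = de
byte 1: c6 XOR aa = 6c
byte 2: 63 XOR 9f = fc
byte 3: cf XOR a4 = 6b
byte 4: 5e XOR 8b = d5
byte 5: f3 XOR c5 = 36
byte 6: 50 XOR 52 = 02
byte 7: bf XOR 07 = b8
byte 8: b2 XOR aa = 18
byte 9: 22 XOR 9f = bd
byte 10: 99 XOR a4 = 3d
byte 11: bd XOR 8b = 36
byte 12: c8 XOR c5 = 0d

de6cfc6bd53602b818bd3d360d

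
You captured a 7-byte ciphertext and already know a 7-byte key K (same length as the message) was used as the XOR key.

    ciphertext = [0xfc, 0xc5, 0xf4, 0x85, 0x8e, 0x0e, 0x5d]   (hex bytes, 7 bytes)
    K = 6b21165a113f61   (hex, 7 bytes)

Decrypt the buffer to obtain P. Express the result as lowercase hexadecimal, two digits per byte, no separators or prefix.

97e4e2df9f313c

XOR is its own inverse, so applying the key byte-wise gives the result directly.
fc ⊕ 6b = 97
c5 ⊕ 21 = e4
f4 ⊕ 16 = e2
85 ⊕ 5a = df
8e ⊕ 11 = 9f
0e ⊕ 3f = 31
5d ⊕ 61 = 3c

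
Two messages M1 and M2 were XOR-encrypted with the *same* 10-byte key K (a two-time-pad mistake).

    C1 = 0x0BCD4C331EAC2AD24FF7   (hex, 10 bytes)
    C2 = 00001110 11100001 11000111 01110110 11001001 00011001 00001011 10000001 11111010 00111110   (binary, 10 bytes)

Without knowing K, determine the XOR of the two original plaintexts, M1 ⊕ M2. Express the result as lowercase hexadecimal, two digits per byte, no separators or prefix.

C1 ⊕ C2 = (M1 ⊕ K) ⊕ (M2 ⊕ K) = M1 ⊕ M2 — the shared key cancels under XOR.
 11 ^  14 =   5
205 ^ 225 =  44
 76 ^ 199 = 139
 51 ^ 118 =  69
 30 ^ 201 = 215
172 ^  25 = 181
 42 ^  11 =  33
210 ^ 129 =  83
 79 ^ 250 = 181
247 ^  62 = 201

052c8b45d7b52153b5c9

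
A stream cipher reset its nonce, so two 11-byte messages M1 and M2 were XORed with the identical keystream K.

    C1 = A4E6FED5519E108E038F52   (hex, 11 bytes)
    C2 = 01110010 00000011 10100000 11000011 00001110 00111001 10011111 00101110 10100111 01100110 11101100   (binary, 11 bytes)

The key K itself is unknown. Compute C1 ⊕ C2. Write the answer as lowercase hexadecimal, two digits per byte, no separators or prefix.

d6e55e165fa78fa0a4e9be

C1 ⊕ C2 = (M1 ⊕ K) ⊕ (M2 ⊕ K) = M1 ⊕ M2 — the shared key cancels under XOR.
byte 0: a4 ^ 72 = d6
byte 1: e6 ^ 03 = e5
byte 2: fe ^ a0 = 5e
byte 3: d5 ^ c3 = 16
byte 4: 51 ^ 0e = 5f
byte 5: 9e ^ 39 = a7
byte 6: 10 ^ 9f = 8f
byte 7: 8e ^ 2e = a0
byte 8: 03 ^ a7 = a4
byte 9: 8f ^ 66 = e9
byte 10: 52 ^ ec = be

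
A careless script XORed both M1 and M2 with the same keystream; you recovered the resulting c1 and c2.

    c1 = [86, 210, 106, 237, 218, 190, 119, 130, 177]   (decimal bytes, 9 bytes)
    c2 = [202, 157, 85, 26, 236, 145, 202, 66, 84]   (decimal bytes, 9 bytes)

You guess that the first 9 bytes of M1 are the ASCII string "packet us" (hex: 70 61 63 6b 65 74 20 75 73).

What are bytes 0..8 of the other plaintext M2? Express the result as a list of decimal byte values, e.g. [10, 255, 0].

First, c1 ⊕ c2 = (M1 ⊕ K) ⊕ (M2 ⊕ K) = M1 ⊕ M2, so the key drops out. Then M2 = (M1 ⊕ M2) ⊕ M1 over the first 9 bytes.
byte 0: (56 ⊕ ca) ⊕ 70 = 9c ⊕ 70 = ec
byte 1: (d2 ⊕ 9d) ⊕ 61 = 4f ⊕ 61 = 2e
byte 2: (6a ⊕ 55) ⊕ 63 = 3f ⊕ 63 = 5c
byte 3: (ed ⊕ 1a) ⊕ 6b = f7 ⊕ 6b = 9c
byte 4: (da ⊕ ec) ⊕ 65 = 36 ⊕ 65 = 53
byte 5: (be ⊕ 91) ⊕ 74 = 2f ⊕ 74 = 5b
byte 6: (77 ⊕ ca) ⊕ 20 = bd ⊕ 20 = 9d
byte 7: (82 ⊕ 42) ⊕ 75 = c0 ⊕ 75 = b5
byte 8: (b1 ⊕ 54) ⊕ 73 = e5 ⊕ 73 = 96

[236, 46, 92, 156, 83, 91, 157, 181, 150]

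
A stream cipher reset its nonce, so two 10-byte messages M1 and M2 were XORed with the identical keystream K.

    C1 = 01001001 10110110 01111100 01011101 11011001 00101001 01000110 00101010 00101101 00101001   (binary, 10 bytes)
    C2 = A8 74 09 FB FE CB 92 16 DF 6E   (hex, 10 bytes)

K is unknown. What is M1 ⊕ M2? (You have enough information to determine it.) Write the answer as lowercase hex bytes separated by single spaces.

C1 ⊕ C2 = (M1 ⊕ K) ⊕ (M2 ⊕ K) = M1 ⊕ M2 — the shared key cancels under XOR.
49 xor a8 = e1
b6 xor 74 = c2
7c xor 09 = 75
5d xor fb = a6
d9 xor fe = 27
29 xor cb = e2
46 xor 92 = d4
2a xor 16 = 3c
2d xor df = f2
29 xor 6e = 47

e1 c2 75 a6 27 e2 d4 3c f2 47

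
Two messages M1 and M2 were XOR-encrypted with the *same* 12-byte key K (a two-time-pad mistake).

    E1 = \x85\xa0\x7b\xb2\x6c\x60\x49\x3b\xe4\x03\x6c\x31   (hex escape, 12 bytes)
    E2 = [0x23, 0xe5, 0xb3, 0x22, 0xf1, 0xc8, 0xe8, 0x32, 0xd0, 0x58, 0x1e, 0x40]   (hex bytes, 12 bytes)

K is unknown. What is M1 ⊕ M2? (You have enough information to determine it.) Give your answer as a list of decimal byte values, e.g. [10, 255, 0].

[166, 69, 200, 144, 157, 168, 161, 9, 52, 91, 114, 113]

E1 ⊕ E2 = (M1 ⊕ K) ⊕ (M2 ⊕ K) = M1 ⊕ M2 — the shared key cancels under XOR.
byte 0: 85 ^ 23 = a6
byte 1: a0 ^ e5 = 45
byte 2: 7b ^ b3 = c8
byte 3: b2 ^ 22 = 90
byte 4: 6c ^ f1 = 9d
byte 5: 60 ^ c8 = a8
byte 6: 49 ^ e8 = a1
byte 7: 3b ^ 32 = 09
byte 8: e4 ^ d0 = 34
byte 9: 03 ^ 58 = 5b
byte 10: 6c ^ 1e = 72
byte 11: 31 ^ 40 = 71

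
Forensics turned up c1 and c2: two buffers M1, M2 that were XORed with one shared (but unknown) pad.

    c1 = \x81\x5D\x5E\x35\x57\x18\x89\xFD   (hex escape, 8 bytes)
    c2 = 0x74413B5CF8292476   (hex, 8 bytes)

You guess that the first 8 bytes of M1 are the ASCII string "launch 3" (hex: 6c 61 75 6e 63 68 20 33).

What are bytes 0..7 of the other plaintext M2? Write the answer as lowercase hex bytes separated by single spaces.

99 7d 10 07 cc 59 8d b8

First, c1 ⊕ c2 = (M1 ⊕ K) ⊕ (M2 ⊕ K) = M1 ⊕ M2, so the key drops out. Then M2 = (M1 ⊕ M2) ⊕ M1 over the first 8 bytes.
byte 0: (81 ⊕ 74) ⊕ 6c = f5 ⊕ 6c = 99
byte 1: (5d ⊕ 41) ⊕ 61 = 1c ⊕ 61 = 7d
byte 2: (5e ⊕ 3b) ⊕ 75 = 65 ⊕ 75 = 10
byte 3: (35 ⊕ 5c) ⊕ 6e = 69 ⊕ 6e = 07
byte 4: (57 ⊕ f8) ⊕ 63 = af ⊕ 63 = cc
byte 5: (18 ⊕ 29) ⊕ 68 = 31 ⊕ 68 = 59
byte 6: (89 ⊕ 24) ⊕ 20 = ad ⊕ 20 = 8d
byte 7: (fd ⊕ 76) ⊕ 33 = 8b ⊕ 33 = b8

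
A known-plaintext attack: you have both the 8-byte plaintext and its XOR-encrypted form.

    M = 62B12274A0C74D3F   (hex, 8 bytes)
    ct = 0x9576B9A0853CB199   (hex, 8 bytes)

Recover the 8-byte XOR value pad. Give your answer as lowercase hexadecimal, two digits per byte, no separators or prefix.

f7c79bd425fbfca6

Since ct = M ⊕ pad, XORing both sides with M gives pad = M ⊕ ct.
62 ⊕ 95 = f7
b1 ⊕ 76 = c7
22 ⊕ b9 = 9b
74 ⊕ a0 = d4
a0 ⊕ 85 = 25
c7 ⊕ 3c = fb
4d ⊕ b1 = fc
3f ⊕ 99 = a6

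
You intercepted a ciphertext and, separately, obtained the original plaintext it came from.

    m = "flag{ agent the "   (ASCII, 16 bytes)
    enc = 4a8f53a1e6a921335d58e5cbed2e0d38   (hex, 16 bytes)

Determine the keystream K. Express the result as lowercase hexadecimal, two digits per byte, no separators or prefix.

Since enc = m ⊕ K, XORing both sides with m gives K = m ⊕ enc.
byte 0: 01100110 ⊕ 01001010 = 00101100
byte 1: 01101100 ⊕ 10001111 = 11100011
byte 2: 01100001 ⊕ 01010011 = 00110010
byte 3: 01100111 ⊕ 10100001 = 11000110
byte 4: 01111011 ⊕ 11100110 = 10011101
byte 5: 00100000 ⊕ 10101001 = 10001001
byte 6: 01100001 ⊕ 00100001 = 01000000
byte 7: 01100111 ⊕ 00110011 = 01010100
byte 8: 01100101 ⊕ 01011101 = 00111000
byte 9: 01101110 ⊕ 01011000 = 00110110
byte 10: 01110100 ⊕ 11100101 = 10010001
byte 11: 00100000 ⊕ 11001011 = 11101011
byte 12: 01110100 ⊕ 11101101 = 10011001
byte 13: 01101000 ⊕ 00101110 = 01000110
byte 14: 01100101 ⊕ 00001101 = 01101000
byte 15: 00100000 ⊕ 00111000 = 00011000

2ce332c69d894054383691eb99466818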